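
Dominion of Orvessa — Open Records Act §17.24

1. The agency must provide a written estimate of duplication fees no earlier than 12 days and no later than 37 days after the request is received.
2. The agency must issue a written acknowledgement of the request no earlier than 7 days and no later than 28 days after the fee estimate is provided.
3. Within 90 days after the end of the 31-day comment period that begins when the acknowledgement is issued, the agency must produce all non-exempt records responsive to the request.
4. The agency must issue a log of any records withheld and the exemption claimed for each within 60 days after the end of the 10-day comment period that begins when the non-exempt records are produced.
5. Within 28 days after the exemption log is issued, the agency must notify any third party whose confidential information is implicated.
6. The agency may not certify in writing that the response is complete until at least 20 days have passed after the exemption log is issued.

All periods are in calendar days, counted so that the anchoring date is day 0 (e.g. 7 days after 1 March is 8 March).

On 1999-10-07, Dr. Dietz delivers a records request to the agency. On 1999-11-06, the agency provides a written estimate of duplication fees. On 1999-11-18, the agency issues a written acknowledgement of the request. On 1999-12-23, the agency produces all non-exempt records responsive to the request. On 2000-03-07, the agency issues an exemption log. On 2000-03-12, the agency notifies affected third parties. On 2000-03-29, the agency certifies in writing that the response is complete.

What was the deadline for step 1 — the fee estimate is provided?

1999-11-13

Step 1 runs from 1999-10-07, when the request is received. The window is 12–37 days after 1999-10-07; it closes on 1999-11-13.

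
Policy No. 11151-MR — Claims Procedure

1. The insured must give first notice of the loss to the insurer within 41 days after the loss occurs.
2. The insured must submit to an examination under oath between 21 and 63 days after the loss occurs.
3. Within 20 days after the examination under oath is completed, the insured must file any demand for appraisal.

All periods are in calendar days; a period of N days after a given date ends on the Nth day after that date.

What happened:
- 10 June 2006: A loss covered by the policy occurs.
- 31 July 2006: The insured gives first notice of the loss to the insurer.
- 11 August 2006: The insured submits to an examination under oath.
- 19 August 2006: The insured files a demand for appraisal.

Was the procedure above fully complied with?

No

(1) due by 10 June 2006 + 41 days = 21 July 2006; done 31 July 2006 — 10 days late.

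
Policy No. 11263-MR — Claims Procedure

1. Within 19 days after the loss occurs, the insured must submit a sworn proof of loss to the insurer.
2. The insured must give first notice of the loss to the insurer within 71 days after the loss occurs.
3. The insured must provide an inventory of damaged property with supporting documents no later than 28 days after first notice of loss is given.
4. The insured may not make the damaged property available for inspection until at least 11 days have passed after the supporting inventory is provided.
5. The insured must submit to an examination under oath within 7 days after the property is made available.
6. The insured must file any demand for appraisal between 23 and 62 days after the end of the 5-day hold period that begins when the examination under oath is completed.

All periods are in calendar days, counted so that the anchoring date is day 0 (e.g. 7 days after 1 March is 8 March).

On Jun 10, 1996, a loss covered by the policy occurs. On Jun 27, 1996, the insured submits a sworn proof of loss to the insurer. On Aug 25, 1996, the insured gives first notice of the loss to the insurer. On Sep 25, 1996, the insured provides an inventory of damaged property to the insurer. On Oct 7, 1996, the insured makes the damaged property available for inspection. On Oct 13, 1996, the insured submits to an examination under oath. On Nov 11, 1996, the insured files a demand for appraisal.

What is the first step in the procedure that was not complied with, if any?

Step 2

Step 1 — counting 19 days from Jun 10, 1996 (when the loss occurs) gives a deadline of Jun 29, 1996; done Jun 27, 1996 — timely.
Step 2 — counting 71 days from Jun 10, 1996 (when the loss occurs) gives a deadline of Aug 20, 1996; not done until Aug 25, 1996, 5 days after the deadline.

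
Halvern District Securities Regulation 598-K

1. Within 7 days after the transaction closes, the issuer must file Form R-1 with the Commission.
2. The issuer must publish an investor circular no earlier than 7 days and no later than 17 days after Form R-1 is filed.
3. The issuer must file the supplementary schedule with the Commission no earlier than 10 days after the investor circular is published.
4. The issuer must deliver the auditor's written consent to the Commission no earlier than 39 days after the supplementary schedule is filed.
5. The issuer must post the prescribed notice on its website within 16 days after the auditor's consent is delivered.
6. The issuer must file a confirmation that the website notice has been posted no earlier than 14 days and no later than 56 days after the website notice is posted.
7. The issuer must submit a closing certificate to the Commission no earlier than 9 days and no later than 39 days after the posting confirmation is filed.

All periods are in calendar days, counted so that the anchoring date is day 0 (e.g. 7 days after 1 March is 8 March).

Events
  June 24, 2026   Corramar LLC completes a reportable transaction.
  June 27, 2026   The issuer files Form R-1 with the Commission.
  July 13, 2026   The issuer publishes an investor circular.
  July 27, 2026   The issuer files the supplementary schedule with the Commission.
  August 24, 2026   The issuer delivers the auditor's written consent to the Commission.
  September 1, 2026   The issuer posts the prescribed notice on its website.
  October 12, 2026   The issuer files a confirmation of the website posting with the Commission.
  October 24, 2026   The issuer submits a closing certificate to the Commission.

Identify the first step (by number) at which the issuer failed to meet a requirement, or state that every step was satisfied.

Step 4

(1) due by June 24, 2026 + 7 days = July 1, 2026; June 27, 2026 is within that limit.
(2) the permitted window runs from June 27, 2026 + 7 = July 4, 2026 to June 27, 2026 + 17 = July 14, 2026; done July 13, 2026 — within the window.
(3) permitted from July 13, 2026 + 10 days = July 23, 2026 onward; done July 27, 2026, after the minimum wait.
(4) permitted from July 27, 2026 + 39 days = September 4, 2026 onward; done August 24, 2026 — 11 days too early.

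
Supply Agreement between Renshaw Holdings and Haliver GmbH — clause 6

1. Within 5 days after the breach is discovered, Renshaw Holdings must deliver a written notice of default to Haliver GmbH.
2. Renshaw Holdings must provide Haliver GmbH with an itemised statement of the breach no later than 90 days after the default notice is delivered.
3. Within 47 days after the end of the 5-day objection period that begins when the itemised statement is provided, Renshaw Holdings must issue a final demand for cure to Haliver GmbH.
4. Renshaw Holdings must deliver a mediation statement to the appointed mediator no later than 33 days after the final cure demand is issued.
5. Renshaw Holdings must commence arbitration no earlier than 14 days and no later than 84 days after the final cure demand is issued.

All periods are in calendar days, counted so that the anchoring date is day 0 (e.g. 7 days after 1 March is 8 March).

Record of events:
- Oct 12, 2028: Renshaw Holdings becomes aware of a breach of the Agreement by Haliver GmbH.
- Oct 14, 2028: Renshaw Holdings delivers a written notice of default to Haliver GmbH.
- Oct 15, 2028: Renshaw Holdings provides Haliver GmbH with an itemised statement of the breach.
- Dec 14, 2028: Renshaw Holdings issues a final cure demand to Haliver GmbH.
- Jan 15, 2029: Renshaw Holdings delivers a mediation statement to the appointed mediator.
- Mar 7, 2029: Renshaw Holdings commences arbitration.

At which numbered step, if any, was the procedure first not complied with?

Step 1: 5 days after Oct 12, 2028 (when the breach is discovered) is Oct 17, 2028; done Oct 14, 2028 — timely.
Step 2: 90 days after Oct 14, 2028 (when the default notice is delivered) is Jan 12, 2029; Oct 15, 2028 is within that limit.
Step 3: 47 days after Oct 20, 2028 (end of the 5-day objection period, which began when the itemised statement is provided on Oct 15, 2028) is Dec 6, 2028; not done until Dec 14, 2028, 8 days after the deadline.
The analysis stops there.

Step 3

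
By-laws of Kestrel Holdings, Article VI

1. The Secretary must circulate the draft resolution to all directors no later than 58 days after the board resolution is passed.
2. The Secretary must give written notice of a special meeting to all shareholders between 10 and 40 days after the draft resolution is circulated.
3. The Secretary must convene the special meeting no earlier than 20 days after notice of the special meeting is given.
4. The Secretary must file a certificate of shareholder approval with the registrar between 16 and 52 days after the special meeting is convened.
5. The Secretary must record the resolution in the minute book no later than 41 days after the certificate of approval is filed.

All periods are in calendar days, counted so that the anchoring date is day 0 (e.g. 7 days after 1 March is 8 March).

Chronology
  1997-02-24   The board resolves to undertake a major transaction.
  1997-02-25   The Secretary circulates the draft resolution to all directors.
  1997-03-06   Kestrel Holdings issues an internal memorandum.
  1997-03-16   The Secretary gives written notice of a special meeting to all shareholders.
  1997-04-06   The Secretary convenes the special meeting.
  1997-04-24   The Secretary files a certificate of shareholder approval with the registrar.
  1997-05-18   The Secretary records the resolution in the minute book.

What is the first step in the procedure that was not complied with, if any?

Step 1 — counting 58 days from 1997-02-24 (when the board resolution is passed) gives a deadline of 1997-04-23; completed 1997-02-25, before the deadline.
Step 2 — 10 and 40 days from 1997-02-25 (when the draft resolution is circulated) are 1997-03-07 and 1997-04-06 respectively; done 1997-03-16 — within the window.
Step 3 — must wait 20 days from 1997-03-16 (when notice of the special meeting is given), so not before 1997-04-05; 1997-04-06 is on or after that date.
Step 4 — 16 and 52 days from 1997-04-06 (when the special meeting is convened) are 1997-04-22 and 1997-05-28 respectively; 1997-04-24 falls inside that range.
Step 5 — counting 41 days from 1997-04-24 (when the certificate of approval is filed) gives a deadline of 1997-06-04; done 1997-05-18 — timely.

None — every step was satisfied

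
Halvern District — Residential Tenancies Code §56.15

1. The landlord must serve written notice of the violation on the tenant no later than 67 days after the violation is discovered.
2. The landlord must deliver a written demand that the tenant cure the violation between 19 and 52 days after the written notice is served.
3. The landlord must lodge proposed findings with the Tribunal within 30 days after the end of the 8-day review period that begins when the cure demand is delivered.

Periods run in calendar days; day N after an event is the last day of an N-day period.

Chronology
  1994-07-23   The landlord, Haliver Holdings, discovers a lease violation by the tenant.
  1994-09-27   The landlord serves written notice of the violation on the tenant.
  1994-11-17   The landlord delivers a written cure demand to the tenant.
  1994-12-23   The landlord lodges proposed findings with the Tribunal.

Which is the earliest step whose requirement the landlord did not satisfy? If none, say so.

None — every step was satisfied

Step 1: 67 days after 1994-07-23 (when the violation is discovered) is 1994-09-28; completed 1994-09-27, before the deadline.
Step 2: the window is 19–52 days after 1994-09-27 (when the written notice is served), so 1994-10-16 through 1994-11-18; done 1994-11-17 — within the window.
Step 3: 30 days after 1994-11-25 (end of the 8-day review period, which began when the cure demand is delivered on 1994-11-17) is 1994-12-25; completed 1994-12-23, before the deadline.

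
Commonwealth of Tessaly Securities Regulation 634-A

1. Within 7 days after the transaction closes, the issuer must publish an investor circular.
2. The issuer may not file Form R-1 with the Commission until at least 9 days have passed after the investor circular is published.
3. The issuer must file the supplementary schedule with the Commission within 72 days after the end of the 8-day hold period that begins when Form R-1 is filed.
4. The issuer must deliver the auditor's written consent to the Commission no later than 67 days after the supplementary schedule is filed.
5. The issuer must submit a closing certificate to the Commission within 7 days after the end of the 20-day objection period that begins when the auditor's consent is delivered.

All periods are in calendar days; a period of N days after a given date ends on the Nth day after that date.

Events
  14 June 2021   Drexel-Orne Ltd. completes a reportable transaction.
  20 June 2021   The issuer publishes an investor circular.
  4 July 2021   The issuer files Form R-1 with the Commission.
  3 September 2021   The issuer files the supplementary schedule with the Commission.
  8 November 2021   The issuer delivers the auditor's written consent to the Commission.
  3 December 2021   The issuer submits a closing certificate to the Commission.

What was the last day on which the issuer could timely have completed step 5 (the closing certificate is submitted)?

The auditor's consent is delivered on 8 November 2021; the 20-day objection period therefore ends 28 November 2021, and step 5 runs from that date. 7 days after 28 November 2021 is 5 December 2021.

5 December 2021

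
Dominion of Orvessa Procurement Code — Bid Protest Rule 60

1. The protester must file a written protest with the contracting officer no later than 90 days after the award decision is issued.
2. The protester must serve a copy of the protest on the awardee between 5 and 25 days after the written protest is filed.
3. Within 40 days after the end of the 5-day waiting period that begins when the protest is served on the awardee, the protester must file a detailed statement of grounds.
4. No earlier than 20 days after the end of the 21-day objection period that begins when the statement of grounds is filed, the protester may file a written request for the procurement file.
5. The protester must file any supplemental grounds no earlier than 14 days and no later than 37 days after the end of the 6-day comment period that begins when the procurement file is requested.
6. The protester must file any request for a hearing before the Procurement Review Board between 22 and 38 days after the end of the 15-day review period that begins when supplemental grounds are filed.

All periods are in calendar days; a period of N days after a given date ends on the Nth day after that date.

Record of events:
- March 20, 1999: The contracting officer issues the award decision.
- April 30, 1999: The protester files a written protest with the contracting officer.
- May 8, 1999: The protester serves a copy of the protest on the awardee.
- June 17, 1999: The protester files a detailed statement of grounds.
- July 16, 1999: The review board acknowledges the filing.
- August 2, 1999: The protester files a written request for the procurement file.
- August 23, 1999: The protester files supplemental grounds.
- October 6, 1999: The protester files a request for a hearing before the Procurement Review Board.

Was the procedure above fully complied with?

Step 1: 90 days after March 20, 1999 (when the award decision is issued) is June 18, 1999; April 30, 1999 is within that limit.
Step 2: the window is 5–25 days after April 30, 1999 (when the written protest is filed), so May 5, 1999 through May 25, 1999; done May 8, 1999, which is between those dates.
Step 3: 40 days after May 13, 1999 (end of the 5-day waiting period, which began when the protest is served on the awardee on May 8, 1999) is June 22, 1999; June 17, 1999 is within that limit.
Step 4: the earliest permitted date is 20 days after July 8, 1999 (end of the 21-day objection period, which began when the statement of grounds is filed on June 17, 1999), i.e. July 28, 1999; done August 2, 1999 — permitted.
Step 5: the window is 14–37 days after August 8, 1999 (end of the 6-day comment period, which began when the procurement file is requested on August 2, 1999), so August 22, 1999 through September 14, 1999; August 23, 1999 falls inside that range.
Step 6: the window is 22–38 days after September 7, 1999 (end of the 15-day review period, which began when supplemental grounds are filed on August 23, 1999), so September 29, 1999 through October 15, 1999; done October 6, 1999, which is between those dates.

Yes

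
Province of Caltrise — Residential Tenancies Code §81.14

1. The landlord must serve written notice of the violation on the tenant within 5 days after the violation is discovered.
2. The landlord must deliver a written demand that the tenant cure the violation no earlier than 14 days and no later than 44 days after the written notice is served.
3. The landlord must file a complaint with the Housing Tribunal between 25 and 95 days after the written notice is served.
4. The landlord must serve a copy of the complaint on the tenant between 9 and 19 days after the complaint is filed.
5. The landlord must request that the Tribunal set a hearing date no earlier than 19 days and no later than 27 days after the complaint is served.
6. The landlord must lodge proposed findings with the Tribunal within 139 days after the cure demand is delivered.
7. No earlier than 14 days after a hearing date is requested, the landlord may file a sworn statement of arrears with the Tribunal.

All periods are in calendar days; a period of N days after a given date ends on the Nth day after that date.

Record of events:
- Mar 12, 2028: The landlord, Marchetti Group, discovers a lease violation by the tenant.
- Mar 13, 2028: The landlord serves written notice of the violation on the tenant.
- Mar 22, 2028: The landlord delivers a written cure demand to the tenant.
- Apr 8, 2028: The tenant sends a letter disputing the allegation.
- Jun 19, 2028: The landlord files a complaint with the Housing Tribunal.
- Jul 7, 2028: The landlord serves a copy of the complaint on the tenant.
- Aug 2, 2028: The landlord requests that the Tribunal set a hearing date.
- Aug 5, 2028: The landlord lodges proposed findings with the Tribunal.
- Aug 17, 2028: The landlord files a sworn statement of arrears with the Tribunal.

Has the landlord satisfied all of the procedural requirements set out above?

Step 1 — counting 5 days from Mar 12, 2028 (when the violation is discovered) gives a deadline of Mar 17, 2028; completed Mar 13, 2028, before the deadline.
Step 2 — 14 and 44 days from Mar 13, 2028 (when the written notice is served) are Mar 27, 2028 and Apr 26, 2028 respectively; done Mar 22, 2028 — 5 days before the window opened.
Later steps need not be reached.

No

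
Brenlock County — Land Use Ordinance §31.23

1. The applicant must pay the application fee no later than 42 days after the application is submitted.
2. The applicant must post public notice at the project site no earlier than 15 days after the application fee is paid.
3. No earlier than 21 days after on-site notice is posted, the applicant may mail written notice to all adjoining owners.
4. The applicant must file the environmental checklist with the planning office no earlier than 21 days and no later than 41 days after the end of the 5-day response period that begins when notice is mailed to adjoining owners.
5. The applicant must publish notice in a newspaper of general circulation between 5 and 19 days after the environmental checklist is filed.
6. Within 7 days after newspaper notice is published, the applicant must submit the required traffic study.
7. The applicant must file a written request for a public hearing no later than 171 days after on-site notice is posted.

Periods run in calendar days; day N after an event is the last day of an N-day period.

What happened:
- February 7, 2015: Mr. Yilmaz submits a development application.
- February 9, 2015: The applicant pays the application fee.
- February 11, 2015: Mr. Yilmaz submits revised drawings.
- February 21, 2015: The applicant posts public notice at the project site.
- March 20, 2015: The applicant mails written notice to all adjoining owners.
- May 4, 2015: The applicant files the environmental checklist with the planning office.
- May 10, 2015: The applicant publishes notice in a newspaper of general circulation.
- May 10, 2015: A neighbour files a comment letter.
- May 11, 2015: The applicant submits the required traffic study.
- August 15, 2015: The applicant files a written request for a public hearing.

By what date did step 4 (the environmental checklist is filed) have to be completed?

May 5, 2015

Notice is mailed to adjoining owners on March 20, 2015; the 5-day response period therefore ends March 25, 2015, and step 4 runs from that date. The window is 21–41 days after March 25, 2015; it closes on May 5, 2015.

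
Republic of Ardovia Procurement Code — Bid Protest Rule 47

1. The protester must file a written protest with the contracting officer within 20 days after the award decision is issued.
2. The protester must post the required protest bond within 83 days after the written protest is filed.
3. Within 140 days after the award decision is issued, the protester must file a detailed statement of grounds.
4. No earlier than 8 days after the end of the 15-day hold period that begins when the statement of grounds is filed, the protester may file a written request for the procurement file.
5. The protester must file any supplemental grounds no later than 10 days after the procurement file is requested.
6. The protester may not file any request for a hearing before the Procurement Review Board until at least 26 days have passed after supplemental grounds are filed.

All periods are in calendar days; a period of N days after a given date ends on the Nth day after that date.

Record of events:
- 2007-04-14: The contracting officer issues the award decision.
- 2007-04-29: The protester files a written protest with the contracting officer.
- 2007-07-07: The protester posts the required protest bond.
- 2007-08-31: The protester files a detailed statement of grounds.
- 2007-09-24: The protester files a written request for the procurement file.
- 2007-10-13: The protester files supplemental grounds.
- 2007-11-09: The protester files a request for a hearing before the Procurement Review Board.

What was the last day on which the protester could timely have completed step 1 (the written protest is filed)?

2007-05-04

Step 1 runs from 2007-04-14, when the award decision is issued. 20 days after 2007-04-14 is 2007-05-04.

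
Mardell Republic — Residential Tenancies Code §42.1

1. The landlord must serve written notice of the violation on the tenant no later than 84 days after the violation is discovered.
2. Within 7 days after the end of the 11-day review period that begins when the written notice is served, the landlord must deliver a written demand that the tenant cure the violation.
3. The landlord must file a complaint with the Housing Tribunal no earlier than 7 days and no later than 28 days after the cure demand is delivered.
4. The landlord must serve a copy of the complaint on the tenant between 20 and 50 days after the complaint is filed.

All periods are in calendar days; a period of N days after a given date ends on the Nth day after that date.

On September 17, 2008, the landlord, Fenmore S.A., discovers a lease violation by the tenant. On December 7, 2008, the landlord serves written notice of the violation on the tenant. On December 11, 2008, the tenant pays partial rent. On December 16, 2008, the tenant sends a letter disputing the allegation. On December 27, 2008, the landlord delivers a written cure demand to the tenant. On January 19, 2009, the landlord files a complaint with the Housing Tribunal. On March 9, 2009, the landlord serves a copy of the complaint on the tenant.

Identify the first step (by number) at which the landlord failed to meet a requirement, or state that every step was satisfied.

Step 1 — counting 84 days from September 17, 2008 (when the violation is discovered) gives a deadline of December 10, 2008; completed December 7, 2008, before the deadline.
Step 2 — counting 7 days from December 18, 2008 (end of the 11-day review period, which began when the written notice is served on December 7, 2008) gives a deadline of December 25, 2008; December 27, 2008 misses that deadline by 2 days.
The analysis stops there.

Step 2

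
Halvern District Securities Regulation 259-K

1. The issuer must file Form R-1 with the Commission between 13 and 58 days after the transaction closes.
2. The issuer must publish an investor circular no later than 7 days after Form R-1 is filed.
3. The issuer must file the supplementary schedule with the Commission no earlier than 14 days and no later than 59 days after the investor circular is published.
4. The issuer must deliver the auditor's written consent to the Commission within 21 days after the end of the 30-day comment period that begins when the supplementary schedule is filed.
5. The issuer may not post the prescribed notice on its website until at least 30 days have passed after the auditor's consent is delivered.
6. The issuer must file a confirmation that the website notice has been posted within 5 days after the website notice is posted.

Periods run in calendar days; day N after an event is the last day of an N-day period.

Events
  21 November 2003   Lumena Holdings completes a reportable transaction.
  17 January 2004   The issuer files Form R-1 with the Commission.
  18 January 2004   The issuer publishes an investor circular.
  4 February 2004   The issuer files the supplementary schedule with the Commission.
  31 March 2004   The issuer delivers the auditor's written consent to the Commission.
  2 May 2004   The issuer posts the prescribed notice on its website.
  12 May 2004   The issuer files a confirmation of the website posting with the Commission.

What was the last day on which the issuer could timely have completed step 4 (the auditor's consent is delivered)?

26 March 2004

The supplementary schedule is filed on 4 February 2004; the 30-day comment period therefore ends 5 March 2004, and step 4 runs from that date. 21 days after 5 March 2004 is 26 March 2004.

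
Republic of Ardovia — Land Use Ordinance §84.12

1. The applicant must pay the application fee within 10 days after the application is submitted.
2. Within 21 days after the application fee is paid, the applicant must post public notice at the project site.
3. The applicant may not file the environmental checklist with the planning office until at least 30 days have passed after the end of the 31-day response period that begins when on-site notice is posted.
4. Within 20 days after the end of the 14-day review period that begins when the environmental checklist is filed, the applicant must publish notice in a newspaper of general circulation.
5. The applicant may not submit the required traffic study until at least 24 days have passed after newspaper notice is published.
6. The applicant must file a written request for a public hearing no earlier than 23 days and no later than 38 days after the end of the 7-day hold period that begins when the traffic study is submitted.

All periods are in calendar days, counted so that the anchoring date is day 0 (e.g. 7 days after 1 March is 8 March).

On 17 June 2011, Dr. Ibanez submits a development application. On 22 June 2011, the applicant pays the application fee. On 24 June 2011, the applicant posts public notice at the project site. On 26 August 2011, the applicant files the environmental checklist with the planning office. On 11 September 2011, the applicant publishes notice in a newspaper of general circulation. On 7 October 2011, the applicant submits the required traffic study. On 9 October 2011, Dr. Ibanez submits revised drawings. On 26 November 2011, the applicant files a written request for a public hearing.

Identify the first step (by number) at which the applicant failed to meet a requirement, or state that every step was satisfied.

Step 1: 10 days after 17 June 2011 (when the application is submitted) is 27 June 2011; done 22 June 2011 — timely.
Step 2: 21 days after 22 June 2011 (when the application fee is paid) is 13 July 2011; done 24 June 2011 — timely.
Step 3: the earliest permitted date is 30 days after 25 July 2011 (end of the 31-day response period, which began when on-site notice is posted on 24 June 2011), i.e. 24 August 2011; 26 August 2011 is on or after that date.
Step 4: 20 days after 9 September 2011 (end of the 14-day review period, which began when the environmental checklist is filed on 26 August 2011) is 29 September 2011; 11 September 2011 is within that limit.
Step 5: the earliest permitted date is 24 days after 11 September 2011 (when newspaper notice is published), i.e. 5 October 2011; done 7 October 2011 — permitted.
Step 6: the window is 23–38 days after 14 October 2011 (end of the 7-day hold period, which began when the traffic study is submitted on 7 October 2011), so 6 November 2011 through 21 November 2011; done 26 November 2011 — 5 days after the window closed.
That is the first point of non-compliance.

Step 6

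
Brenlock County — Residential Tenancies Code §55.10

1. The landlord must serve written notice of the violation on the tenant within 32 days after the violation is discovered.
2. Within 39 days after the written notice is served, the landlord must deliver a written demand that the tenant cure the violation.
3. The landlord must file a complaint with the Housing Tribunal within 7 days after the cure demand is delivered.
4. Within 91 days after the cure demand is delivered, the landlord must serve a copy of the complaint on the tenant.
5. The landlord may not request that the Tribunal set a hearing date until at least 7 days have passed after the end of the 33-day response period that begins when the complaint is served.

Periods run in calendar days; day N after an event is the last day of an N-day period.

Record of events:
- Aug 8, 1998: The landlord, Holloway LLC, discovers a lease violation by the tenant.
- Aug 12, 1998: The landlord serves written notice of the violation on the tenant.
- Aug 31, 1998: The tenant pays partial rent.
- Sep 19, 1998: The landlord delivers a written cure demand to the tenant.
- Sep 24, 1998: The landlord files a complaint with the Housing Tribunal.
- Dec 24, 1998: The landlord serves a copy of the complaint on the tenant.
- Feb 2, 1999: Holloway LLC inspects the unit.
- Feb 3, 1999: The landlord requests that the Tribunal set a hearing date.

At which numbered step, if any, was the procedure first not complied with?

Step 4

Step 1 — counting 32 days from Aug 8, 1998 (when the violation is discovered) gives a deadline of Sep 9, 1998; done Aug 12, 1998 — timely.
Step 2 — counting 39 days from Aug 12, 1998 (when the written notice is served) gives a deadline of Sep 20, 1998; Sep 19, 1998 is within that limit.
Step 3 — counting 7 days from Sep 19, 1998 (when the cure demand is delivered) gives a deadline of Sep 26, 1998; done Sep 24, 1998 — timely.
Step 4 — counting 91 days from Sep 19, 1998 (when the cure demand is delivered) gives a deadline of Dec 19, 1998; done Dec 24, 1998 — 5 days late.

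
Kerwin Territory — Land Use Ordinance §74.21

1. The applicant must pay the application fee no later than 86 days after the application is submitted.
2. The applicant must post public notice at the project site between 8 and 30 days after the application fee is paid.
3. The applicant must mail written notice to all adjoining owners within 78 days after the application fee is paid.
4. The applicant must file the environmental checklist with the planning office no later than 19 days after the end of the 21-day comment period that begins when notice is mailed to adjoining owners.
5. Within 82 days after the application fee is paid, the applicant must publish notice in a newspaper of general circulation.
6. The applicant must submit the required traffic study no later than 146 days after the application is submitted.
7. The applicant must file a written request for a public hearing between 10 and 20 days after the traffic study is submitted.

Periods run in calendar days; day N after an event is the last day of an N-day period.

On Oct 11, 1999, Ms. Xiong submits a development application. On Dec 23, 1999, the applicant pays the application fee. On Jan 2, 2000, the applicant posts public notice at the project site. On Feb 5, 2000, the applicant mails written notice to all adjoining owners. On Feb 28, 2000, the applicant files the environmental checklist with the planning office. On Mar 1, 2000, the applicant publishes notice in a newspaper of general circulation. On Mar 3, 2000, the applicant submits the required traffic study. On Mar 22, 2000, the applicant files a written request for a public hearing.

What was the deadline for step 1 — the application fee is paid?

Jan 5, 2000

Step 1 runs from Oct 11, 1999, when the application is submitted. 86 days after Oct 11, 1999 is Jan 5, 2000.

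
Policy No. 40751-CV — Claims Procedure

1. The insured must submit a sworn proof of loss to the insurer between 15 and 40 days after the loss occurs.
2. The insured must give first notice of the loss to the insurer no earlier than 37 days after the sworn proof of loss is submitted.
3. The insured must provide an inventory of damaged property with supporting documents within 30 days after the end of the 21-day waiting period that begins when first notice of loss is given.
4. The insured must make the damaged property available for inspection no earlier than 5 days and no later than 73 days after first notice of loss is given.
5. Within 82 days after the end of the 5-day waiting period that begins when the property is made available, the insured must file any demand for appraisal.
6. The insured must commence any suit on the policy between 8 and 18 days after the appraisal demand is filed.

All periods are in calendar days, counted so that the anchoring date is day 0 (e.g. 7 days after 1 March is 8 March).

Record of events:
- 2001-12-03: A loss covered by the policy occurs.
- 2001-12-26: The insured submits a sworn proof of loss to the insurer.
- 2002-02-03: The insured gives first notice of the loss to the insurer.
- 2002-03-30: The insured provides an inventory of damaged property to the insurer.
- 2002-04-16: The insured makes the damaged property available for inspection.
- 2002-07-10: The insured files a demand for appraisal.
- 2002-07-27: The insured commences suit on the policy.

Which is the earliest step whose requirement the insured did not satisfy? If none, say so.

Step 1: the window is 15–40 days after 2001-12-03 (when the loss occurs), so 2001-12-18 through 2002-01-12; done 2001-12-26 — within the window.
Step 2: the earliest permitted date is 37 days after 2001-12-26 (when the sworn proof of loss is submitted), i.e. 2002-02-01; done 2002-02-03, after the minimum wait.
Step 3: 30 days after 2002-02-24 (end of the 21-day waiting period, which began when first notice of loss is given on 2002-02-03) is 2002-03-26; not done until 2002-03-30, 4 days after the deadline.
No need to go further; step 3 was not satisfied.

Step 3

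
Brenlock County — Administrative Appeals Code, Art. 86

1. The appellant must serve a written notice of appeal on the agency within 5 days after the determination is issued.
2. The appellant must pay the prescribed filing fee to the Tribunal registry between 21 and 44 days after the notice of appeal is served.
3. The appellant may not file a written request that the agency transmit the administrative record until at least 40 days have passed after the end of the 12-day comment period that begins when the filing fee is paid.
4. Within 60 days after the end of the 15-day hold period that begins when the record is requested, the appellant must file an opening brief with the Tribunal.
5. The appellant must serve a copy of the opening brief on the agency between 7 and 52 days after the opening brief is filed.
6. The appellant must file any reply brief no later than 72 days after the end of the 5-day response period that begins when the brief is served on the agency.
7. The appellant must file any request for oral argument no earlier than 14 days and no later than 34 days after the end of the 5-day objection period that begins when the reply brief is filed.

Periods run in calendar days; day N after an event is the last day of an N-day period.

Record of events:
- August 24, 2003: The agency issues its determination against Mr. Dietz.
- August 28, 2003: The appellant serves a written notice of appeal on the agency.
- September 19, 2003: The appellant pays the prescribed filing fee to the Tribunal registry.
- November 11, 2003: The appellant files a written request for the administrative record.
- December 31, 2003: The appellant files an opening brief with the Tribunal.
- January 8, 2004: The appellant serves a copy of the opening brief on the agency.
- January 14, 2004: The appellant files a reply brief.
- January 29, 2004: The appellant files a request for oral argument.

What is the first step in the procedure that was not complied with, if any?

Step 1 — counting 5 days from August 24, 2003 (when the determination is issued) gives a deadline of August 29, 2003; August 28, 2003 is within that limit.
Step 2 — 21 and 44 days from August 28, 2003 (when the notice of appeal is served) are September 18, 2003 and October 11, 2003 respectively; September 19, 2003 falls inside that range.
Step 3 — must wait 40 days from October 1, 2003 (end of the 12-day comment period, which began when the filing fee is paid on September 19, 2003), so not before November 10, 2003; done November 11, 2003 — permitted.
Step 4 — counting 60 days from November 26, 2003 (end of the 15-day hold period, which began when the record is requested on November 11, 2003) gives a deadline of January 25, 2004; December 31, 2003 is within that limit.
Step 5 — 7 and 52 days from December 31, 2003 (when the opening brief is filed) are January 7, 2004 and February 21, 2004 respectively; done January 8, 2004, which is between those dates.
Step 6 — counting 72 days from January 13, 2004 (end of the 5-day response period, which began when the brief is served on the agency on January 8, 2004) gives a deadline of March 25, 2004; completed January 14, 2004, before the deadline.
Step 7 — 14 and 34 days from January 19, 2004 (end of the 5-day objection period, which began when the reply brief is filed on January 14, 2004) are February 2, 2004 and February 22, 2004 respectively; done January 29, 2004 — 4 days before the window opened.

Step 7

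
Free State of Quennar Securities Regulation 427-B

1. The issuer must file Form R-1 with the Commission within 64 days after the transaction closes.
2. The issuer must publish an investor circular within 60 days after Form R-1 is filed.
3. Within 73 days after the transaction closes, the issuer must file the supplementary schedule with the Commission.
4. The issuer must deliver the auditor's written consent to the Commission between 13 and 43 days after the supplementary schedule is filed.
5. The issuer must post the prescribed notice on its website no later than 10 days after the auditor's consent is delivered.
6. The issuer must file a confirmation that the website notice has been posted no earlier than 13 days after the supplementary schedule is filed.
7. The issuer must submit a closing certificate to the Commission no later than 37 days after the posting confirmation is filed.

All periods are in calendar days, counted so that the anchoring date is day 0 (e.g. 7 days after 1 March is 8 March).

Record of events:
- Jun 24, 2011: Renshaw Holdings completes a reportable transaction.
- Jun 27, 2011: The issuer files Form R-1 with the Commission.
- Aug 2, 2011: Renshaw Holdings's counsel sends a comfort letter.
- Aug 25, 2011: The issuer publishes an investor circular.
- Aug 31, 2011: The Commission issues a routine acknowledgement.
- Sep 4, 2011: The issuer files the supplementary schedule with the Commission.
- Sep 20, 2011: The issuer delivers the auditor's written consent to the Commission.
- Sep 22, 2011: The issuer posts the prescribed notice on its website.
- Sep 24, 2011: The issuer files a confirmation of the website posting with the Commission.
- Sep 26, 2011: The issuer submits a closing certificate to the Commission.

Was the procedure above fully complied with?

Yes

Step 1: 64 days after Jun 24, 2011 (when the transaction closes) is Aug 27, 2011; completed Jun 27, 2011, before the deadline.
Step 2: 60 days after Jun 27, 2011 (when Form R-1 is filed) is Aug 26, 2011; Aug 25, 2011 is within that limit.
Step 3: 73 days after Jun 24, 2011 (when the transaction closes) is Sep 5, 2011; completed Sep 4, 2011, before the deadline.
Step 4: the window is 13–43 days after Sep 4, 2011 (when the supplementary schedule is filed), so Sep 17, 2011 through Oct 17, 2011; Sep 20, 2011 falls inside that range.
Step 5: 10 days after Sep 20, 2011 (when the auditor's consent is delivered) is Sep 30, 2011; completed Sep 22, 2011, before the deadline.
Step 6: the earliest permitted date is 13 days after Sep 4, 2011 (when the supplementary schedule is filed), i.e. Sep 17, 2011; done Sep 24, 2011 — permitted.
Step 7: 37 days after Sep 24, 2011 (when the posting confirmation is filed) is Oct 31, 2011; done Sep 26, 2011 — timely.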